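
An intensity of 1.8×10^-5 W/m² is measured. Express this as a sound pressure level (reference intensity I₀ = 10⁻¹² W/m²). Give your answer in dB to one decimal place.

72.6 dB

Dividing by I₀ shifts the exponent by 12: I/I₀ = 1.8×10^7.
L = 10·(0.2553 + 7) = 72.55 dB.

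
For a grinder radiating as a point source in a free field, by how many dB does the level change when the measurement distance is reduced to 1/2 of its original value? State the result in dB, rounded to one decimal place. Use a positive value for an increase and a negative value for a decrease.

+6.0 dB

A point source loses 6 dB per doubling of distance; generally ΔL = −20·log₁₀(r₂/r₁).
ΔL = −20·log₁₀(0.5) = +6.02 dB.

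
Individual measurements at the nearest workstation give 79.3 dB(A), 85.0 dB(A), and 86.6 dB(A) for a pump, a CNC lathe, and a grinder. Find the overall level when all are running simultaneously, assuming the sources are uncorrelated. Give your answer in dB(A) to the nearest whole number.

For uncorrelated sources the intensities add, so convert each level to linear form, sum, and take 10·log₁₀ of the total.
Σ 10^(L/10) = 10^(79.3/10) + 10^(85.0/10) + 10^(86.6/10) = 8.584e+08.
L_total = 10·log₁₀(8.584e+08) = 89.34 dB(A).

89 dB(A)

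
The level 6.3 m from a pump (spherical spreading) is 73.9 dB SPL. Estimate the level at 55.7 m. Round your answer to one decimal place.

55.0 dB SPL

Spherical spreading from a point source gives a 20·log₁₀(r₂/r₁) drop.
L₂ = 73.9 − 20·log₁₀(55.7/6.3) = 73.9 − 18.930 = 54.97 dB SPL.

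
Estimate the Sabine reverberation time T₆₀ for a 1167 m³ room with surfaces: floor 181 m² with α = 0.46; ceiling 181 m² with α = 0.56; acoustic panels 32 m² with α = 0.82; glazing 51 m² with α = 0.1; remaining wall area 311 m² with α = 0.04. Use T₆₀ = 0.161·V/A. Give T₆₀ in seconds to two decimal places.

Summing Sᵢαᵢ: 181·0.46 + 181·0.56 + 32·0.82 + 51·0.1 + 311·0.04 = 228.40 m².
T₆₀ = 0.161 × 1167 / 228.40 = 0.823 s.

0.82 s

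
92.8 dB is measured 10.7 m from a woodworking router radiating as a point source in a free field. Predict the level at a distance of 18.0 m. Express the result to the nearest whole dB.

For a point source, L₂ = L₁ − 20·log₁₀(r₂/r₁).
L₂ = 92.8 − 20·log₁₀(18.0/10.7) = 92.8 − 4.518 = 88.28 dB.

88 dB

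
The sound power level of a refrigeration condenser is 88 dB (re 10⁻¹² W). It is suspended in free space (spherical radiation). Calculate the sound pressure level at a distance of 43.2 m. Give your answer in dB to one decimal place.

44.3 dB

The power spreads over a sphere of area 4π·r², so L_p = L_w − 10·log₁₀(4π·r²).
4π·r² = 2.345e+04 m², 10·log₁₀ of that is 43.702 dB.
L_p = 88 − 43.702 = 44.30 dB.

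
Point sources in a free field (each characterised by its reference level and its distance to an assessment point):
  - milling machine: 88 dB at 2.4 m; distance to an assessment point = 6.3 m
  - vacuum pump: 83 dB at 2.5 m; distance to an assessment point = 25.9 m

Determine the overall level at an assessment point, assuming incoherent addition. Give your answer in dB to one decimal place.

79.7 dB

First find each source's level at the receiver (point-source: −20·log₁₀(r/r_ref)), then combine on an intensity basis.
milling machine: 88 − 20·log₁₀(6.3/2.4) = 88 − 8.38 = 79.62 dB.
vacuum pump: 83 − 20·log₁₀(25.9/2.5) = 83 − 20.31 = 62.69 dB.
Σ 10^(L/10) = 9.343e+07 → L_total = 10·log₁₀(9.343e+07) = 79.70 dB.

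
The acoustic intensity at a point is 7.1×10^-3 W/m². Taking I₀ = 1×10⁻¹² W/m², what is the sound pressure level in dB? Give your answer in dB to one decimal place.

Dividing by I₀ shifts the exponent by 12: I/I₀ = 7.1×10^9.
L = 10·(0.8513 + 9) = 98.51 dB.

98.5 dB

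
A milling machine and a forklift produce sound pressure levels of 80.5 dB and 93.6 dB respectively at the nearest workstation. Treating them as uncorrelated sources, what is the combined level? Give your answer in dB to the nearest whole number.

For uncorrelated sources the intensities add, so convert each level to linear form, sum, and take 10·log₁₀ of the total.
Σ 10^(L/10) = 10^(80.5/10) + 10^(93.6/10) = 2.403e+09.
L_total = 10·log₁₀(2.403e+09) = 93.81 dB.

94 dB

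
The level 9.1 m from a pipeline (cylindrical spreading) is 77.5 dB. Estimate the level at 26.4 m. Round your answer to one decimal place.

Line-source attenuation: ΔL = 10·log₁₀(r₂/r₁) = 10·log₁₀(26.4/9.1) = 4.626 dB.
L₂ = 77.5 − 10·log₁₀(26.4/9.1) = 77.5 − 4.626 = 72.87 dB.

72.9 dB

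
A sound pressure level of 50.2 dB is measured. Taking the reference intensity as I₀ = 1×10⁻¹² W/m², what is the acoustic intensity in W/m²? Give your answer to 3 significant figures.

L = 10·log₁₀(I/I₀) ⇒ I = I₀·10^(L/10) = 10⁻¹² × 10^5.02.

1.05e-07 W/m²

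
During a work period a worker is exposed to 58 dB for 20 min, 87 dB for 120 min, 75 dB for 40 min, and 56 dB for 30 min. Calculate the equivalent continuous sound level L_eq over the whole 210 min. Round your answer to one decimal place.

Weight each interval's intensity by its duration and average over T = 210 min:
Σ tᵢ·10^(Lᵢ/10) = 20·10^(58/10) + 120·10^(87/10) + 40·10^(75/10) + 30·10^(56/10) = 6.143e+10.
L_eq = 10·log₁₀(6.143e+10/210) = 84.66 dB.

84.7 dB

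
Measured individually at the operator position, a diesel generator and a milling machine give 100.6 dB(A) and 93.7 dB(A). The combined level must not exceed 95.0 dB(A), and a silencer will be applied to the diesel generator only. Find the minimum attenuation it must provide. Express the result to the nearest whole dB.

11 dB

The untreated sources together contribute 10^(93.7/10) = 2.344e+09, i.e. 93.70 dB(A).
To meet 95.0 dB(A) overall, the treated diesel generator may contribute at most 10^(95.0/10) − 2.344e+09 = 8.180e+08, i.e. 89.13 dB(A).
So the diesel generator must be reduced from 100.6 to 89.13 dB(A): IL = 11.47 dB.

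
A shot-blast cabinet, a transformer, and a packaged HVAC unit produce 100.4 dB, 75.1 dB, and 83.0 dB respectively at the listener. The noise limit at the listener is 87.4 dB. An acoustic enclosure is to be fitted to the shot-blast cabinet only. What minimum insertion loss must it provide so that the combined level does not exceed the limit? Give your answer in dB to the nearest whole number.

Everything except the shot-blast cabinet sums to 10^(75.1/10) + 10^(83.0/10) = 2.319e+08 in linear terms, 83.65 dB.
To meet 87.4 dB overall, the treated shot-blast cabinet may contribute at most 10^(87.4/10) − 2.319e+08 = 3.177e+08, i.e. 85.02 dB.
Required insertion loss = 100.4 − 85.02 = 15.38 dB.

15 dB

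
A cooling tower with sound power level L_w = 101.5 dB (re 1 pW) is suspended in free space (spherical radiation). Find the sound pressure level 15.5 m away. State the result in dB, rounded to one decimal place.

Free-field spherical radiation: L_p = L_w − 10·log₁₀(4π·r²), r = 15.5 m.
4π·r² = 3019 m², 10·log₁₀ of that is 34.799 dB.
L_p = 101.5 − 34.799 = 66.70 dB.

66.7 dB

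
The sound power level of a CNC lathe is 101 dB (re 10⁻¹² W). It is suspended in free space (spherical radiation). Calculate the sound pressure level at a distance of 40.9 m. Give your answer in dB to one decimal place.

57.8 dB

Free-field spherical radiation: L_p = L_w − 10·log₁₀(4π·r²), r = 40.9 m.
4π·r² = 2.102e+04 m², 10·log₁₀ of that is 43.227 dB.
L_p = 101 − 43.227 = 57.77 dB.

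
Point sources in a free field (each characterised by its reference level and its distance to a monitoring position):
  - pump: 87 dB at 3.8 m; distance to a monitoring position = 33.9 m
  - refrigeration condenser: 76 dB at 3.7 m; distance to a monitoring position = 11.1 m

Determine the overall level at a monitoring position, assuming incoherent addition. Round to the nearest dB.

70 dB

Apply inverse-square spreading to bring every level to the receiver, then sum 10^(L/10).
pump: 87 − 20·log₁₀(33.9/3.8) = 87 − 19.01 = 67.99 dB.
refrigeration condenser: 76 − 20·log₁₀(11.1/3.7) = 76 − 9.54 = 66.46 dB.
Σ 10^(L/10) = 1.072e+07 → L_total = 10·log₁₀(1.072e+07) = 70.30 dB.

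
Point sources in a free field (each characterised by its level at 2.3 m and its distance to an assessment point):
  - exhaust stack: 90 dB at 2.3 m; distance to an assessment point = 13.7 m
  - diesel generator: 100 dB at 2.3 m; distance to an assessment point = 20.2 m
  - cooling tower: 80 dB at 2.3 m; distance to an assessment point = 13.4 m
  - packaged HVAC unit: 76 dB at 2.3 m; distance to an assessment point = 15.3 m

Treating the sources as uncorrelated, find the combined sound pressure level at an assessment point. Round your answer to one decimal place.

82.1 dB

Propagate each source to the receiver with L = L_ref − 20·log₁₀(r/r_ref), then add intensities.
exhaust stack: 90 − 20·log₁₀(13.7/2.3) = 90 − 15.50 = 74.50 dB.
diesel generator: 100 − 20·log₁₀(20.2/2.3) = 100 − 18.87 = 81.13 dB.
cooling tower: 80 − 20·log₁₀(13.4/2.3) = 80 − 15.31 = 64.69 dB.
packaged HVAC unit: 76 − 20·log₁₀(15.3/2.3) = 76 − 16.46 = 59.54 dB.
Σ 10^(L/10) = 1.617e+08 → L_total = 10·log₁₀(1.617e+08) = 82.09 dB.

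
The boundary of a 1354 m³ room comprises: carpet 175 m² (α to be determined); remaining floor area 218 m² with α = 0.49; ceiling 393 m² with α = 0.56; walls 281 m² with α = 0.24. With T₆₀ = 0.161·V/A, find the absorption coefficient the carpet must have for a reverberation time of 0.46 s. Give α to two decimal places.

0.45

A = 0.161·V/T₆₀ = 0.161·1354/0.46 = 473.90 m² sabins.
Absorption from the other surfaces = 218·0.49 + 393·0.56 + 281·0.24 = 394.34 m², so the carpet must supply 79.56 m² over 175 m².
α = 79.56/175 = 0.455.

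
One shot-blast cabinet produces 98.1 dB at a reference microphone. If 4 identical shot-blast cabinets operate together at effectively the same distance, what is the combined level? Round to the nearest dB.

104 dB

L_total = L₁ + 10·log₁₀ N for N identical incoherent sources.
L_total = 98.1 + 10·log₁₀(4) = 98.1 + 6.021 = 104.12 dB.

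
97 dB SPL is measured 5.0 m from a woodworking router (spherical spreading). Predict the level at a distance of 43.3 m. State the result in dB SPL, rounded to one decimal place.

78.2 dB SPL

For a point source, L₂ = L₁ − 20·log₁₀(r₂/r₁).
L₂ = 97 − 20·log₁₀(43.3/5.0) = 97 − 18.750 = 78.25 dB SPL.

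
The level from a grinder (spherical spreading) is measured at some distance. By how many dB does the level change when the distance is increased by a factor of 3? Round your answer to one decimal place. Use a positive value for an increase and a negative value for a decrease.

-9.5 dB

Point-source spreading: ΔL = −20·log₁₀(r₂/r₁).
ΔL = −20·log₁₀(3) = -9.54 dB.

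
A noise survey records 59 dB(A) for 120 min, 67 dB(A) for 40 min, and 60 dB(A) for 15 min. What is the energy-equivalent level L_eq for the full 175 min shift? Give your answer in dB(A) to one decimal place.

Weight each interval's intensity by its duration and average over T = 175 min:
Σ tᵢ·10^(Lᵢ/10) = 120·10^(59/10) + 40·10^(67/10) + 15·10^(60/10) = 3.108e+08.
L_eq = 10·log₁₀(3.108e+08/175) = 62.49 dB(A).

62.5 dB(A)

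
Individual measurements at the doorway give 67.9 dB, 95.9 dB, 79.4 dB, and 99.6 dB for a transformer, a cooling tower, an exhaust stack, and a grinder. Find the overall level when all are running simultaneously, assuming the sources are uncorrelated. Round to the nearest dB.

Incoherent sources combine by intensity addition: L_total = 10·log₁₀(Σ 10^(L_i/10)).
Σ 10^(L/10) = 10^(67.9/10) + 10^(95.9/10) + 10^(79.4/10) + 10^(99.6/10) = 1.310e+10.
L_total = 10·log₁₀(1.310e+10) = 101.17 dB.

101 dB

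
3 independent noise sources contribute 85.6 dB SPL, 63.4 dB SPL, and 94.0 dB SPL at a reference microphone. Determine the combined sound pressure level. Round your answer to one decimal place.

94.6 dB SPL

Incoherent sources combine by intensity addition: L_total = 10·log₁₀(Σ 10^(L_i/10)).
Σ 10^(L/10) = 10^(85.6/10) + 10^(63.4/10) + 10^(94.0/10) = 2.877e+09.
L_total = 10·log₁₀(2.877e+09) = 94.59 dB SPL.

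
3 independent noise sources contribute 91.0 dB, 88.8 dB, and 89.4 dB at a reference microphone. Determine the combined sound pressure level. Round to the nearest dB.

95 dB

For uncorrelated sources the intensities add, so convert each level to linear form, sum, and take 10·log₁₀ of the total.
Σ 10^(L/10) = 10^(91.0/10) + 10^(88.8/10) + 10^(89.4/10) = 2.888e+09.
L_total = 10·log₁₀(2.888e+09) = 94.61 dB.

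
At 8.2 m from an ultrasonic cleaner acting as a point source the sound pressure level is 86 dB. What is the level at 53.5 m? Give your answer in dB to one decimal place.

For a point source, L₂ = L₁ − 20·log₁₀(r₂/r₁).
L₂ = 86 − 20·log₁₀(53.5/8.2) = 86 − 16.291 = 69.71 dB.

69.7 dB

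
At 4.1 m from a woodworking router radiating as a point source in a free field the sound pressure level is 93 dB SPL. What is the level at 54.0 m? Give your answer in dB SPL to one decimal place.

70.6 dB SPL

Spherical spreading from a point source gives a 20·log₁₀(r₂/r₁) drop.
L₂ = 93 − 20·log₁₀(54.0/4.1) = 93 − 22.392 = 70.61 dB SPL.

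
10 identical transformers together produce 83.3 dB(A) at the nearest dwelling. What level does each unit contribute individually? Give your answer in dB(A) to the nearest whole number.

10 equal contributions raise the level by 10·log₁₀ 10 = 10.000 dB, so each unit alone gives 83.3 − 10.000.

73 dB(A)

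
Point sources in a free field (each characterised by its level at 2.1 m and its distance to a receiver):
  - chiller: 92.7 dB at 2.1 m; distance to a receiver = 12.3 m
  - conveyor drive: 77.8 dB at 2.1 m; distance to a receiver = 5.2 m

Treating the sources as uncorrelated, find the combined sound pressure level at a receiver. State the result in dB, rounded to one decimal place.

78.1 dB

Propagate each source to the receiver with L = L_ref − 20·log₁₀(r/r_ref), then add intensities.
chiller: 92.7 − 20·log₁₀(12.3/2.1) = 92.7 − 15.35 = 77.35 dB.
conveyor drive: 77.8 − 20·log₁₀(5.2/2.1) = 77.8 − 7.88 = 69.92 dB.
Σ 10^(L/10) = 6.411e+07 → L_total = 10·log₁₀(6.411e+07) = 78.07 dB.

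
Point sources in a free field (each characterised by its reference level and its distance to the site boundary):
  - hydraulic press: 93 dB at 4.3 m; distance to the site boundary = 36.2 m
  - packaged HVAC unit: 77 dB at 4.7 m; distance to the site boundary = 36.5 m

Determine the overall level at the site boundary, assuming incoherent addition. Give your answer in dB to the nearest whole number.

75 dB

First find each source's level at the receiver (point-source: −20·log₁₀(r/r_ref)), then combine on an intensity basis.
hydraulic press: 93 − 20·log₁₀(36.2/4.3) = 93 − 18.50 = 74.50 dB.
packaged HVAC unit: 77 − 20·log₁₀(36.5/4.7) = 77 − 17.80 = 59.20 dB.
Σ 10^(L/10) = 2.898e+07 → L_total = 10·log₁₀(2.898e+07) = 74.62 dB.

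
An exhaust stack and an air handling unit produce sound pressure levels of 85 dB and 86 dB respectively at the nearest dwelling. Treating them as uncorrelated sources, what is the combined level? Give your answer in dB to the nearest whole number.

For uncorrelated sources the intensities add, so convert each level to linear form, sum, and take 10·log₁₀ of the total.
Σ 10^(L/10) = 10^(85/10) + 10^(86/10) = 7.143e+08.
L_total = 10·log₁₀(7.143e+08) = 88.54 dB.

89 dB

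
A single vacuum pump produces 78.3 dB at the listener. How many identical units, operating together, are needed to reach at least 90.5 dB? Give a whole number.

The shortfall is 90.5 − 78.3 = 12.2 dB, and N units add 10·log₁₀ N, so need 10·log₁₀ N ≥ 12.2.
N ≥ 10^(12.2/10) = 16.596, so N = 17.

17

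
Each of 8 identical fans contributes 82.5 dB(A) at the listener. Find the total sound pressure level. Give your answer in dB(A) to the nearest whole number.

92 dB(A)

L_total = L₁ + 10·log₁₀ N for N identical incoherent sources.
L_total = 82.5 + 10·log₁₀(8) = 82.5 + 9.031 = 91.53 dB(A).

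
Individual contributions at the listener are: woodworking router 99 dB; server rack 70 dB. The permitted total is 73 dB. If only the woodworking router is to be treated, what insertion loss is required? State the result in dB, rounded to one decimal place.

29.0 dB

Everything except the woodworking router sums to 10^(70/10) = 1.000e+07 in linear terms, 70.00 dB.
The limit corresponds to 10^(73/10) = 1.995e+07; subtracting the fixed part leaves 9.953e+06 for the woodworking router, i.e. 69.98 dB.
Required insertion loss = 99 − 69.98 = 29.02 dB.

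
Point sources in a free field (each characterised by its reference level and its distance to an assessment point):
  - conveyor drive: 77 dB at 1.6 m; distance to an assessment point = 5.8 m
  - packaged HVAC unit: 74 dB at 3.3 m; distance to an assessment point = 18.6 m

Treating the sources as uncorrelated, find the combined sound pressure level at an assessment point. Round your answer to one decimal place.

Propagate each source to the receiver with L = L_ref − 20·log₁₀(r/r_ref), then add intensities.
conveyor drive: 77 − 20·log₁₀(5.8/1.6) = 77 − 11.19 = 65.81 dB.
packaged HVAC unit: 74 − 20·log₁₀(18.6/3.3) = 74 − 15.02 = 58.98 dB.
Σ 10^(L/10) = 4.605e+06 → L_total = 10·log₁₀(4.605e+06) = 66.63 dB.

66.6 dB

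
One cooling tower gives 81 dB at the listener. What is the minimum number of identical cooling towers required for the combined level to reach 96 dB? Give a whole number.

32

N identical sources give L₁ + 10·log₁₀ N, so require 10·log₁₀ N ≥ 96 − 81 = 15.0 dB.
N ≥ 10^(15.0/10) = 31.623, so N = 32.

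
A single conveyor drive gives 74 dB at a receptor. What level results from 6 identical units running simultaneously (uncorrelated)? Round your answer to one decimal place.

81.8 dB

With 6 equal, uncorrelated contributions the intensity is 6× that of one unit, giving a rise of 10·log₁₀ 6.
L_total = 74 + 10·log₁₀(6) = 74 + 7.782 = 81.78 dB.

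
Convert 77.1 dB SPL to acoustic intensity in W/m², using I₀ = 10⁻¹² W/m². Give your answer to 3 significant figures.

5.13e-05 W/m²

I = I₀·10^(L/10) = 10⁻¹² × 10^(77.1/10) = 10^(-4.290).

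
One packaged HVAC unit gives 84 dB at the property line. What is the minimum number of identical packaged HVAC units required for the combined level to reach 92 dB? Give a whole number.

7

Need L₁ + 10·log₁₀ N ≥ 92, i.e. log₁₀ N ≥ 0.80.
N ≥ 10^(8.0/10) = 6.310, so N = 7.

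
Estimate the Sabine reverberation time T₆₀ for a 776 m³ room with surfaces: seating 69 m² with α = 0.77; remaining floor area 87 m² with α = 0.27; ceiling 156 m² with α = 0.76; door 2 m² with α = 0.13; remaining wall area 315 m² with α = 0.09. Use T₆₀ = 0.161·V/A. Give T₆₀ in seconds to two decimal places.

0.56 s

A = Σ Sᵢαᵢ = 69·0.77 + 87·0.27 + 156·0.76 + 2·0.13 + 315·0.09 = 223.79 m².
T₆₀ = 0.161·V/A = 0.161·776/223.79 = 0.558 s.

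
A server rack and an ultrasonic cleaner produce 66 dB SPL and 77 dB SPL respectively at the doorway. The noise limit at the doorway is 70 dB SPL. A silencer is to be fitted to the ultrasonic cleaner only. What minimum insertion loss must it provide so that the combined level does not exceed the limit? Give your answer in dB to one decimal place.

Fixed contribution from the other source: Σ 10^(L/10) = 10^(66/10) = 3.981e+06 (66.00 dB SPL).
The limit corresponds to 10^(70/10) = 1.000e+07; subtracting the fixed part leaves 6.019e+06 for the ultrasonic cleaner, i.e. 67.80 dB SPL.
Required insertion loss = 77 − 67.80 = 9.20 dB.

9.2 dB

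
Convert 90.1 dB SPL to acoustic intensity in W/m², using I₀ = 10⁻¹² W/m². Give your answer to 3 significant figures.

0.00102 W/m²

I = I₀·10^(L/10) = 10⁻¹² × 10^(90.1/10) = 10^(-2.990).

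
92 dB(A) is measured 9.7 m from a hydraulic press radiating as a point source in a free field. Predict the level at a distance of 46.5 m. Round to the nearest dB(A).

For a point source, L₂ = L₁ − 20·log₁₀(r₂/r₁).
L₂ = 92 − 20·log₁₀(46.5/9.7) = 92 − 13.614 = 78.39 dB(A).

78 dB(A)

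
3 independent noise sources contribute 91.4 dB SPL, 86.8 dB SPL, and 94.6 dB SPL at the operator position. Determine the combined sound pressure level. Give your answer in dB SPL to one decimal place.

96.8 dB SPL

For uncorrelated sources the intensities add, so convert each level to linear form, sum, and take 10·log₁₀ of the total.
Σ 10^(L/10) = 10^(91.4/10) + 10^(86.8/10) + 10^(94.6/10) = 4.743e+09.
L_total = 10·log₁₀(4.743e+09) = 96.76 dB SPL.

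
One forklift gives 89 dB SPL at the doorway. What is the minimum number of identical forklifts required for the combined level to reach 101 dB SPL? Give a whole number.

16

N identical sources give L₁ + 10·log₁₀ N, so require 10·log₁₀ N ≥ 101 − 89 = 12.0 dB.
N ≥ 10^(12.0/10) = 15.849, so N = 16.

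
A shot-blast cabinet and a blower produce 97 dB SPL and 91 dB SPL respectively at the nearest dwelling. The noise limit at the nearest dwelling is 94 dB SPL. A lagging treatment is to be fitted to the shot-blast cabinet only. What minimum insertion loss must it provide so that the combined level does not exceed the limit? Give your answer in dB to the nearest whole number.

6 dB

Everything except the shot-blast cabinet sums to 10^(91/10) = 1.259e+09 in linear terms, 91.00 dB SPL.
The limit corresponds to 10^(94/10) = 2.512e+09; subtracting the fixed part leaves 1.253e+09 for the shot-blast cabinet, i.e. 90.98 dB SPL.
So the shot-blast cabinet must be reduced from 97 to 90.98 dB SPL: IL = 6.02 dB.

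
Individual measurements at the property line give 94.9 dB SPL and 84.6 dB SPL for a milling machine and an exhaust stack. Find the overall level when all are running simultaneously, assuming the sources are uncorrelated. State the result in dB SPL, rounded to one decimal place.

95.3 dB SPL

For uncorrelated sources the intensities add, so convert each level to linear form, sum, and take 10·log₁₀ of the total.
Σ 10^(L/10) = 10^(94.9/10) + 10^(84.6/10) = 3.379e+09.
L_total = 10·log₁₀(3.379e+09) = 95.29 dB SPL.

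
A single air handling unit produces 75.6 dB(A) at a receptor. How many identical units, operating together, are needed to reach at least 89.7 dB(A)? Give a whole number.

Need L₁ + 10·log₁₀ N ≥ 89.7, i.e. log₁₀ N ≥ 1.41.
N ≥ 10^(14.1/10) = 25.704, so N = 26.

26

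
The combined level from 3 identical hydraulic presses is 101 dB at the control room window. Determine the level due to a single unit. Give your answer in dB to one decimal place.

3 equal contributions raise the level by 10·log₁₀ 3 = 4.771 dB, so each unit alone gives 101 − 4.771.

96.2 dB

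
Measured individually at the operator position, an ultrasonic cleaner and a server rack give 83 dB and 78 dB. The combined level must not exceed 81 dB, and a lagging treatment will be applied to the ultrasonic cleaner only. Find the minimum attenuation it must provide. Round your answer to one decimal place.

5.0 dB

Fixed contribution from the other source: Σ 10^(L/10) = 10^(78/10) = 6.310e+07 (78.00 dB).
To meet 81 dB overall, the treated ultrasonic cleaner may contribute at most 10^(81/10) − 6.310e+07 = 6.280e+07, i.e. 77.98 dB.
Required insertion loss = 83 − 77.98 = 5.02 dB.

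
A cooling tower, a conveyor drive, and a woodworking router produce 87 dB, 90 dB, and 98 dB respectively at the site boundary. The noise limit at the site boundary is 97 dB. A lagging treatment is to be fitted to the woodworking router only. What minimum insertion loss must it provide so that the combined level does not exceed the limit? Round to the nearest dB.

The untreated sources together contribute 10^(87/10) + 10^(90/10) = 1.501e+09, i.e. 91.76 dB.
The limit corresponds to 10^(97/10) = 5.012e+09; subtracting the fixed part leaves 3.511e+09 for the woodworking router, i.e. 95.45 dB.
So the woodworking router must be reduced from 98 to 95.45 dB: IL = 2.55 dB.

3 dB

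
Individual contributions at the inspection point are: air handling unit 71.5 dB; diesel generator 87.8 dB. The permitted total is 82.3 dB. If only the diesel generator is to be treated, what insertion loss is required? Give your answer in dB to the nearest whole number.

Fixed contribution from the other source: Σ 10^(L/10) = 10^(71.5/10) = 1.413e+07 (71.50 dB).
The limit corresponds to 10^(82.3/10) = 1.698e+08; subtracting the fixed part leaves 1.557e+08 for the diesel generator, i.e. 81.92 dB.
So the diesel generator must be reduced from 87.8 to 81.92 dB: IL = 5.88 dB.

6 dB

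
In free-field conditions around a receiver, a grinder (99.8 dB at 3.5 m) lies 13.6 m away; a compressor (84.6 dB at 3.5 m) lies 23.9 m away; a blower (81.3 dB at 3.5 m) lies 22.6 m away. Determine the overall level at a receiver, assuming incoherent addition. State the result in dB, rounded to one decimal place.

Apply inverse-square spreading to bring every level to the receiver, then sum 10^(L/10).
grinder: 99.8 − 20·log₁₀(13.6/3.5) = 99.8 − 11.79 = 88.01 dB.
compressor: 84.6 − 20·log₁₀(23.9/3.5) = 84.6 − 16.69 = 67.91 dB.
blower: 81.3 − 20·log₁₀(22.6/3.5) = 81.3 − 16.20 = 65.10 dB.
Σ 10^(L/10) = 6.419e+08 → L_total = 10·log₁₀(6.419e+08) = 88.07 dB.

88.1 dB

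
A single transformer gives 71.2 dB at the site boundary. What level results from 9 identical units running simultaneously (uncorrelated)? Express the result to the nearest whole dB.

81 dB

With 9 equal, uncorrelated contributions the intensity is 9× that of one unit, giving a rise of 10·log₁₀ 9.
L_total = 71.2 + 10·log₁₀(9) = 71.2 + 9.542 = 80.74 dB.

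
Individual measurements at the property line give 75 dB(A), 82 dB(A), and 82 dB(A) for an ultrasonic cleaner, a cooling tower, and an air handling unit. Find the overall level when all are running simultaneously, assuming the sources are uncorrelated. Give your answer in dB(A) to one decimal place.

Incoherent sources combine by intensity addition: L_total = 10·log₁₀(Σ 10^(L_i/10)).
Σ 10^(L/10) = 10^(75/10) + 10^(82/10) + 10^(82/10) = 3.486e+08.
L_total = 10·log₁₀(3.486e+08) = 85.42 dB(A).

85.4 dB(A)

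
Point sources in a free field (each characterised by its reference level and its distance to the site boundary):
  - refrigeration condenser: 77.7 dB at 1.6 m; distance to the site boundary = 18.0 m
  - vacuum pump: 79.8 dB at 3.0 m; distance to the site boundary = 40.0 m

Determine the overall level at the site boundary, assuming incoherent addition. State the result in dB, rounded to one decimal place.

60.0 dB

Propagate each source to the receiver with L = L_ref − 20·log₁₀(r/r_ref), then add intensities.
refrigeration condenser: 77.7 − 20·log₁₀(18.0/1.6) = 77.7 − 21.02 = 56.68 dB.
vacuum pump: 79.8 − 20·log₁₀(40.0/3.0) = 79.8 − 22.50 = 57.30 dB.
Σ 10^(L/10) = 1.002e+06 → L_total = 10·log₁₀(1.002e+06) = 60.01 dB.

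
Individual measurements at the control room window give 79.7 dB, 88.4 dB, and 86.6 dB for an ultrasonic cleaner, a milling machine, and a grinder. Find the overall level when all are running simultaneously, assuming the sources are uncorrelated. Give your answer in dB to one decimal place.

Incoherent sources combine by intensity addition: L_total = 10·log₁₀(Σ 10^(L_i/10)).
Σ 10^(L/10) = 10^(79.7/10) + 10^(88.4/10) + 10^(86.6/10) = 1.242e+09.
L_total = 10·log₁₀(1.242e+09) = 90.94 dB.

90.9 dB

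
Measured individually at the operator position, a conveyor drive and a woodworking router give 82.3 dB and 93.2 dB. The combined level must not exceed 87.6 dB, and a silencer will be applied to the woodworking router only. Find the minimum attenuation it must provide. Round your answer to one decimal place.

7.1 dB

Everything except the woodworking router sums to 10^(82.3/10) = 1.698e+08 in linear terms, 82.30 dB.
To meet 87.6 dB overall, the treated woodworking router may contribute at most 10^(87.6/10) − 1.698e+08 = 4.056e+08, i.e. 86.08 dB.
So the woodworking router must be reduced from 93.2 to 86.08 dB: IL = 7.12 dB.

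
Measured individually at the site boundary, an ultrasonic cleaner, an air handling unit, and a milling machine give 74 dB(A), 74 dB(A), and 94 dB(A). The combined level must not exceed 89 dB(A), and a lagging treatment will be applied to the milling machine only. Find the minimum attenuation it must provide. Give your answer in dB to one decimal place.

5.3 dB

The untreated sources together contribute 10^(74/10) + 10^(74/10) = 5.024e+07, i.e. 77.01 dB(A).
The limit corresponds to 10^(89/10) = 7.943e+08; subtracting the fixed part leaves 7.441e+08 for the milling machine, i.e. 88.72 dB(A).
So the milling machine must be reduced from 94 to 88.72 dB(A): IL = 5.28 dB.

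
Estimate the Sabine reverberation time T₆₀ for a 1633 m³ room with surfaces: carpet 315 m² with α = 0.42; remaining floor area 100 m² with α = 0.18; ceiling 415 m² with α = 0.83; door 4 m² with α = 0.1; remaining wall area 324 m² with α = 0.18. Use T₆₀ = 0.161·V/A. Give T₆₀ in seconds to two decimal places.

Total absorption A = 315·0.42 + 100·0.18 + 415·0.83 + 4·0.1 + 324·0.18 = 553.47 m² sabins.
T₆₀ = 0.161 × 1633 / 553.47 = 0.475 s.

0.48 s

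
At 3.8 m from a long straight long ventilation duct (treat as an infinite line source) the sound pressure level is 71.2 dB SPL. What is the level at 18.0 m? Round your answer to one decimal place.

Line-source attenuation: ΔL = 10·log₁₀(r₂/r₁) = 10·log₁₀(18.0/3.8) = 6.755 dB.
L₂ = 71.2 − 10·log₁₀(18.0/3.8) = 71.2 − 6.755 = 64.45 dB SPL.

64.4 dB SPL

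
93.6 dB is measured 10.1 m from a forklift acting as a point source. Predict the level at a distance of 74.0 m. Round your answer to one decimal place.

76.3 dB

For a point source, L₂ = L₁ − 20·log₁₀(r₂/r₁).
L₂ = 93.6 − 20·log₁₀(74.0/10.1) = 93.6 − 17.298 = 76.30 dB.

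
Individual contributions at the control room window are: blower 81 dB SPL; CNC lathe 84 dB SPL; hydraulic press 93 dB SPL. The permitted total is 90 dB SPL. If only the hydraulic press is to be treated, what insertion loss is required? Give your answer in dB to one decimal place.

Everything except the hydraulic press sums to 10^(81/10) + 10^(84/10) = 3.771e+08 in linear terms, 85.76 dB SPL.
The limit corresponds to 10^(90/10) = 1.000e+09; subtracting the fixed part leaves 6.229e+08 for the hydraulic press, i.e. 87.94 dB SPL.
Required insertion loss = 93 − 87.94 = 5.06 dB.

5.1 dB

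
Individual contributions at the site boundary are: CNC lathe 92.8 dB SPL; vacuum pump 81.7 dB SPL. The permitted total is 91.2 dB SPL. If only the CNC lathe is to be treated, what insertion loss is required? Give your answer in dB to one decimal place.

2.1 dB

Fixed contribution from the other source: Σ 10^(L/10) = 10^(81.7/10) = 1.479e+08 (81.70 dB SPL).
The limit corresponds to 10^(91.2/10) = 1.318e+09; subtracting the fixed part leaves 1.170e+09 for the CNC lathe, i.e. 90.68 dB SPL.
Required insertion loss = 92.8 − 90.68 = 2.12 dB.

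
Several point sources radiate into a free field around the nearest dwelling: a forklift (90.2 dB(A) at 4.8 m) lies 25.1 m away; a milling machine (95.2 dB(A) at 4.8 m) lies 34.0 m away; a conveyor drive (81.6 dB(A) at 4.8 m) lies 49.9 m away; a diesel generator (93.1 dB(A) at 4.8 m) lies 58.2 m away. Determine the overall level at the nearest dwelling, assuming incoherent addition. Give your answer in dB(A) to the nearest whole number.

First find each source's level at the receiver (point-source: −20·log₁₀(r/r_ref)), then combine on an intensity basis.
forklift: 90.2 − 20·log₁₀(25.1/4.8) = 90.2 − 14.37 = 75.83 dB(A).
milling machine: 95.2 − 20·log₁₀(34.0/4.8) = 95.2 − 17.00 = 78.20 dB(A).
conveyor drive: 81.6 − 20·log₁₀(49.9/4.8) = 81.6 − 20.34 = 61.26 dB(A).
diesel generator: 93.1 − 20·log₁₀(58.2/4.8) = 93.1 − 21.67 = 71.43 dB(A).
Σ 10^(L/10) = 1.195e+08 → L_total = 10·log₁₀(1.195e+08) = 80.77 dB(A).

81 dB(A)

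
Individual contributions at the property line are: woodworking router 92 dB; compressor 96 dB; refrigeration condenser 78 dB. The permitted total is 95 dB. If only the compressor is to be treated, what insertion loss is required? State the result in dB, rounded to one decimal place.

4.2 dB

Fixed contribution from the other sources: Σ 10^(L/10) = 10^(92/10) + 10^(78/10) = 1.648e+09 (92.17 dB).
To meet 95 dB overall, the treated compressor may contribute at most 10^(95/10) − 1.648e+09 = 1.514e+09, i.e. 91.80 dB.
Required insertion loss = 96 − 91.80 = 4.20 dB.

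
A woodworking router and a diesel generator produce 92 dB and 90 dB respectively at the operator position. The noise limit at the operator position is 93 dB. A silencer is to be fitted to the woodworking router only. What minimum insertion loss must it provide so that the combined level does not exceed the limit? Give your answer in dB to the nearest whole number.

2 dB

Everything except the woodworking router sums to 10^(90/10) = 1.000e+09 in linear terms, 90.00 dB.
The limit corresponds to 10^(93/10) = 1.995e+09; subtracting the fixed part leaves 9.953e+08 for the woodworking router, i.e. 89.98 dB.
Required insertion loss = 92 − 89.98 = 2.02 dB.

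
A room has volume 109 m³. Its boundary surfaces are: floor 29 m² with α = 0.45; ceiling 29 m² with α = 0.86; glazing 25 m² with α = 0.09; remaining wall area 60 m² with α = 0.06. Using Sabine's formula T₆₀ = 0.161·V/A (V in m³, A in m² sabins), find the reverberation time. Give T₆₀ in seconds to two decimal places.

0.40 s

A = Σ Sᵢαᵢ = 29·0.45 + 29·0.86 + 25·0.09 + 60·0.06 = 43.84 m².
T₆₀ = 0.161·V/A = 0.161·109/43.84 = 0.400 s.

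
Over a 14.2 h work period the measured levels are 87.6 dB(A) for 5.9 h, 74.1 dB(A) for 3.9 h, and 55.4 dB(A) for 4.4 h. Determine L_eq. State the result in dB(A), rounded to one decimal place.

Weight each interval's intensity by its duration and average over T = 14.2 h:
Σ tᵢ·10^(Lᵢ/10) = 5.9·10^(87.6/10) + 3.9·10^(74.1/10) + 4.4·10^(55.4/10) = 3.497e+09.
L_eq = 10·log₁₀(3.497e+09/14.2) = 83.91 dB(A).

83.9 dB(A)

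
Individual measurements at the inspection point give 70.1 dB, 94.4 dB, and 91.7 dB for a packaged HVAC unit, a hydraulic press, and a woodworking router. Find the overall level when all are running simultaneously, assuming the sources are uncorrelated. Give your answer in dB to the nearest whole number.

Incoherent sources combine by intensity addition: L_total = 10·log₁₀(Σ 10^(L_i/10)).
Σ 10^(L/10) = 10^(70.1/10) + 10^(94.4/10) + 10^(91.7/10) = 4.244e+09.
L_total = 10·log₁₀(4.244e+09) = 96.28 dB.

96 dB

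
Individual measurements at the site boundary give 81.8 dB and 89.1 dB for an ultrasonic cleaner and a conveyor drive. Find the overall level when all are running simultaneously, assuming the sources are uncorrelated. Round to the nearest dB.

For uncorrelated sources the intensities add, so convert each level to linear form, sum, and take 10·log₁₀ of the total.
Σ 10^(L/10) = 10^(81.8/10) + 10^(89.1/10) = 9.642e+08.
L_total = 10·log₁₀(9.642e+08) = 89.84 dB.

90 dB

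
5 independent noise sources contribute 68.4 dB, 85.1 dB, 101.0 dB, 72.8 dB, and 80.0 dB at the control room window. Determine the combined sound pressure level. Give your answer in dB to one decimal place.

101.2 dB

Incoherent sources combine by intensity addition: L_total = 10·log₁₀(Σ 10^(L_i/10)).
Σ 10^(L/10) = 10^(68.4/10) + 10^(85.1/10) + 10^(101.0/10) + 10^(72.8/10) + 10^(80.0/10) = 1.304e+10.
L_total = 10·log₁₀(1.304e+10) = 101.15 dB.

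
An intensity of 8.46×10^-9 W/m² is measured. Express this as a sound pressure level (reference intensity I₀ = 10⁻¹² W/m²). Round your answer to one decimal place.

39.3 dB

Dividing by I₀ shifts the exponent by 12: I/I₀ = 8.46×10^3.
L = 10·(0.9274 + 3) = 39.27 dB.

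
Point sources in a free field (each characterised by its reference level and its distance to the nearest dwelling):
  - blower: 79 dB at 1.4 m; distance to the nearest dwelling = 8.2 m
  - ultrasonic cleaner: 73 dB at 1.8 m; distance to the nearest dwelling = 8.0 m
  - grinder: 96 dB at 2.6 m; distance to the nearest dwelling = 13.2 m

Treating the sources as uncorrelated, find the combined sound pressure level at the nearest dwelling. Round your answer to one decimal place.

Apply inverse-square spreading to bring every level to the receiver, then sum 10^(L/10).
blower: 79 − 20·log₁₀(8.2/1.4) = 79 − 15.35 = 63.65 dB.
ultrasonic cleaner: 73 − 20·log₁₀(8.0/1.8) = 73 − 12.96 = 60.04 dB.
grinder: 96 − 20·log₁₀(13.2/2.6) = 96 − 14.11 = 81.89 dB.
Σ 10^(L/10) = 1.578e+08 → L_total = 10·log₁₀(1.578e+08) = 81.98 dB.

82.0 dB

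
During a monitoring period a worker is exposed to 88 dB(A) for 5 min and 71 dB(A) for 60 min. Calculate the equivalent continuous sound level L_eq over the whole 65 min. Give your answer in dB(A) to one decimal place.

77.8 dB(A)

L_eq = 10·log₁₀[(1/T)·Σ tᵢ·10^(Lᵢ/10)] with T = 65 min.
Σ tᵢ·10^(Lᵢ/10) = 5·10^(88/10) + 60·10^(71/10) = 3.910e+09.
L_eq = 10·log₁₀(3.910e+09/65) = 77.79 dB(A).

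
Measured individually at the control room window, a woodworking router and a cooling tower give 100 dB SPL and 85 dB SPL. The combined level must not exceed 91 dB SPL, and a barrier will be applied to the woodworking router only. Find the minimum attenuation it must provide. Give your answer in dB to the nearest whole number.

10 dB

Everything except the woodworking router sums to 10^(85/10) = 3.162e+08 in linear terms, 85.00 dB SPL.
To meet 91 dB SPL overall, the treated woodworking router may contribute at most 10^(91/10) − 3.162e+08 = 9.427e+08, i.e. 89.74 dB SPL.
Required insertion loss = 100 − 89.74 = 10.26 dB.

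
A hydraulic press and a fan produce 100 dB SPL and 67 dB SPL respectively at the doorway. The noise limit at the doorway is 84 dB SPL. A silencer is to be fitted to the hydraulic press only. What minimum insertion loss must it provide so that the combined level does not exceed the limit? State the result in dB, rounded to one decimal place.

Everything except the hydraulic press sums to 10^(67/10) = 5.012e+06 in linear terms, 67.00 dB SPL.
The limit corresponds to 10^(84/10) = 2.512e+08; subtracting the fixed part leaves 2.462e+08 for the hydraulic press, i.e. 83.91 dB SPL.
So the hydraulic press must be reduced from 100 to 83.91 dB SPL: IL = 16.09 dB.

16.1 dB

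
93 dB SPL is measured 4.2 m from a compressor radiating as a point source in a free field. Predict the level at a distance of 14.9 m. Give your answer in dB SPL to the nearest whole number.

Spherical spreading from a point source gives a 20·log₁₀(r₂/r₁) drop.
L₂ = 93 − 20·log₁₀(14.9/4.2) = 93 − 10.999 = 82.00 dB SPL.

82 dB SPL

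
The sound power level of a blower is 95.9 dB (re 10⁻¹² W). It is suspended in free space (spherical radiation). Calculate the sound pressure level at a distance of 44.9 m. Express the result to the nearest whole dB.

52 dB

Free-field spherical radiation: L_p = L_w − 10·log₁₀(4π·r²), r = 44.9 m.
4π·r² = 2.533e+04 m², 10·log₁₀ of that is 44.037 dB.
L_p = 95.9 − 44.037 = 51.86 dB.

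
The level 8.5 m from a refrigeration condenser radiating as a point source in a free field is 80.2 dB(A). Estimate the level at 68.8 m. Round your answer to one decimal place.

Point-source attenuation: ΔL = 20·log₁₀(r₂/r₁) = 20·log₁₀(68.8/8.5) = 18.163 dB.
L₂ = 80.2 − 20·log₁₀(68.8/8.5) = 80.2 − 18.163 = 62.04 dB(A).

62.0 dB(A)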